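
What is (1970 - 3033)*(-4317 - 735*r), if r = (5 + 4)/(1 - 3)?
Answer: 2146197/2 ≈ 1.0731e+6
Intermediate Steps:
r = -9/2 (r = 9/(-2) = 9*(-½) = -9/2 ≈ -4.5000)
(1970 - 3033)*(-4317 - 735*r) = (1970 - 3033)*(-4317 - 735*(-9/2)) = -1063*(-4317 + 6615/2) = -1063*(-2019/2) = 2146197/2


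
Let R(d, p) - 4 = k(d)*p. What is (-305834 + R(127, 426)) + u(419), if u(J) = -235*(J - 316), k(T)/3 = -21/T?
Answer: -41941283/127 ≈ -3.3025e+5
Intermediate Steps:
k(T) = -63/T (k(T) = 3*(-21/T) = -63/T)
R(d, p) = 4 - 63*p/d (R(d, p) = 4 + (-63/d)*p = 4 - 63*p/d)
u(J) = 74260 - 235*J (u(J) = -235*(-316 + J) = 74260 - 235*J)
(-305834 + R(127, 426)) + u(419) = (-305834 + (4 - 63*426/127)) + (74260 - 235*419) = (-305834 + (4 - 63*426*1/127)) + (74260 - 98465) = (-305834 + (4 - 26838/127)) - 24205 = (-305834 - 26330/127) - 24205 = -38867248/127 - 24205 = -41941283/127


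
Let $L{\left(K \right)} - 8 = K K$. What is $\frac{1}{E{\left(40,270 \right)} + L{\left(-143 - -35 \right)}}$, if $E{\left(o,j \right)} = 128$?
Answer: $\frac{1}{11800} \approx 8.4746 \cdot 10^{-5}$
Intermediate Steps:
$L{\left(K \right)} = 8 + K^{2}$ ($L{\left(K \right)} = 8 + K K = 8 + K^{2}$)
$\frac{1}{E{\left(40,270 \right)} + L{\left(-143 - -35 \right)}} = \frac{1}{128 + \left(8 + \left(-143 - -35\right)^{2}\right)} = \frac{1}{128 + \left(8 + \left(-143 + 35\right)^{2}\right)} = \frac{1}{128 + \left(8 + \left(-108\right)^{2}\right)} = \frac{1}{128 + \left(8 + 11664\right)} = \frac{1}{128 + 11672} = \frac{1}{11800}$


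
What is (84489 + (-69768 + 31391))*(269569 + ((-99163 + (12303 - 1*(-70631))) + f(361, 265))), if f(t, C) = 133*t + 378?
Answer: 13913419872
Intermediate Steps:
f(t, C) = 378 + 133*t
(84489 + (-69768 + 31391))*(269569 + ((-99163 + (12303 - 1*(-70631))) + f(361, 265))) = (84489 + (-69768 + 31391))*(269569 + ((-99163 + (12303 - 1*(-70631))) + (378 + 133*361))) = (84489 - 38377)*(269569 + ((-99163 + (12303 + 70631)) + (378 + 48013))) = 46112*(269569 + ((-99163 + 82934) + 48391)) = 46112*(269569 + (-16229 + 48391)) = 46112*(269569 + 32162) = 46112*301731 = 13913419872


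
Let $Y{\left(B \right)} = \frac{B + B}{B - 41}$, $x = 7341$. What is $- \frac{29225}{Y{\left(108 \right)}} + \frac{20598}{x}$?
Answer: $- \frac{4789926469}{528552} \approx -9062.4$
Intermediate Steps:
$Y{\left(B \right)} = \frac{2 B}{-41 + B}$
$- \frac{29225}{Y{\left(108 \right)}} + \frac{20598}{x} = - \frac{29225}{2 \cdot 108 \frac{1}{-41 + 108}} + \frac{20598}{7341} = - \frac{29225}{2 \cdot 108 \cdot \frac{1}{67}} + 20598 \cdot \frac{1}{7341} = - \frac{29225}{2 \cdot 108 \cdot \frac{1}{67}} + \frac{6866}{2447} = - \frac{29225}{\frac{216}{67}} + \frac{6866}{2447} = \left(-29225\right) \frac{67}{216} + \frac{6866}{2447} = - \frac{1958075}{216} + \frac{6866}{2447} = - \frac{4789926469}{528552}$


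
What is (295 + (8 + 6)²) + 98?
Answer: 589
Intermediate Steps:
(295 + (8 + 6)²) + 98 = (295 + 14²) + 98 = (295 + 196) + 98 = 491 + 98 = 589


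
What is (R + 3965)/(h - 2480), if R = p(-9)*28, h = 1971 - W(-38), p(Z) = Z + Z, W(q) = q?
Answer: -3461/471 ≈ -7.3482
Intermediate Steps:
p(Z) = 2*Z
h = 2009 (h = 1971 - 1*(-38) = 1971 + 38 = 2009)
R = -504 (R = (2*(-9))*28 = -18*28 = -504)
(R + 3965)/(h - 2480) = (-504 + 3965)/(2009 - 2480) = 3461/(-471) = 3461*(-1/471) = -3461/471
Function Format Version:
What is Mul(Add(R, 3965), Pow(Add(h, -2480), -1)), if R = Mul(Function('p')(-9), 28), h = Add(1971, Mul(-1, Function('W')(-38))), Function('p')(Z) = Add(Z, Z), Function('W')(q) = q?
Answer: Rational(-3461, 471) ≈ -7.3482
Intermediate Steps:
Function('p')(Z) = Mul(2, Z)
h = 2009 (h = Add(1971, Mul(-1, -38)) = Add(1971, 38) = 2009)
R = -504 (R = Mul(Mul(2, -9), 28) = Mul(-18, 28) = -504)
Mul(Add(R, 3965), Pow(Add(h, -2480), -1)) = Mul(Add(-504, 3965), Pow(Add(2009, -2480), -1)) = Mul(3461, Pow(-471, -1)) = Mul(3461, Rational(-1, 471)) = Rational(-3461, 471)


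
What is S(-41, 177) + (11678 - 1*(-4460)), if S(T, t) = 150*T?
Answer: 9988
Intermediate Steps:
S(-41, 177) + (11678 - 1*(-4460)) = 150*(-41) + (11678 - 1*(-4460)) = -6150 + (11678 + 4460) = -6150 + 16138 = 9988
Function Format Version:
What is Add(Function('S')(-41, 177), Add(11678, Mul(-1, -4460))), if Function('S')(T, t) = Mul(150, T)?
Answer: 9988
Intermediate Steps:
Add(Function('S')(-41, 177), Add(11678, Mul(-1, -4460))) = Add(Mul(150, -41), Add(11678, Mul(-1, -4460))) = Add(-6150, Add(11678, 4460)) = Add(-6150, 16138) = 9988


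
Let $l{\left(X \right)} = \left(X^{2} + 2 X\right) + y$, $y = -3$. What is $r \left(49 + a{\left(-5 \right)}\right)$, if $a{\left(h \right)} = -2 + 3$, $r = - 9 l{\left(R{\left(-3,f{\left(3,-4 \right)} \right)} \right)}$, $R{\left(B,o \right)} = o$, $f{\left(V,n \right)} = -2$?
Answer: $1350$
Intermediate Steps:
$l{\left(X \right)} = -3 + X^{2} + 2 X$ ($l{\left(X \right)} = \left(X^{2} + 2 X\right) - 3 = -3 + X^{2} + 2 X$)
$r = 27$ ($r = - 9 \left(-3 + \left(-2\right)^{2} + 2 \left(-2\right)\right) = - 9 \left(-3 + 4 - 4\right) = \left(-9\right) \left(-3\right) = 27$)
$a{\left(h \right)} = 1$
$r \left(49 + a{\left(-5 \right)}\right) = 27 \left(49 + 1\right) = 27 \cdot 50 = 1350$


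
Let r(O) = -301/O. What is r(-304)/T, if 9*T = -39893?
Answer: -387/1732496 ≈ -0.00022338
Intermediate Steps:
T = -39893/9 (T = (⅑)*(-39893) = -39893/9 ≈ -4432.6)
r(-304)/T = (-301/(-304))/(-39893/9) = -301*(-1/304)*(-9/39893) = (301/304)*(-9/39893) = -387/1732496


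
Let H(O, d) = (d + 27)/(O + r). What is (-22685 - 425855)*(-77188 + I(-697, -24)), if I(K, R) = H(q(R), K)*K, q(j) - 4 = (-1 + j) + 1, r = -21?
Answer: 39730776120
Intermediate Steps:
q(j) = 4 + j (q(j) = 4 + ((-1 + j) + 1) = 4 + j)
H(O, d) = (27 + d)/(-21 + O) (H(O, d) = (d + 27)/(O - 21) = (27 + d)/(-21 + O))
I(K, R) = K*(27 + K)/(-17 + R) (I(K, R) = ((27 + K)/(-21 + (4 + R)))*K = ((27 + K)/(-17 + R))*K = K*(27 + K)/(-17 + R))
(-22685 - 425855)*(-77188 + I(-697, -24)) = (-22685 - 425855)*(-77188 - 697*(27 - 697)/(-17 - 24)) = -448540*(-77188 - 697*(-670)/(-41)) = -448540*(-77188 - 697*(-1/41)*(-670)) = -448540*(-77188 - 11390) = -448540*(-88578) = 39730776120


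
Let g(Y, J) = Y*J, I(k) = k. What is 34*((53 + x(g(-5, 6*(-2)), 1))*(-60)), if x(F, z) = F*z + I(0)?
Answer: -230520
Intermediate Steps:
g(Y, J) = J*Y
x(F, z) = F*z (x(F, z) = F*z + 0 = F*z)
34*((53 + x(g(-5, 6*(-2)), 1))*(-60)) = 34*((53 + ((6*(-2))*(-5))*1)*(-60)) = 34*((53 - 12*(-5)*1)*(-60)) = 34*((53 + 60*1)*(-60)) = 34*((53 + 60)*(-60)) = 34*(113*(-60)) = 34*(-6780) = -230520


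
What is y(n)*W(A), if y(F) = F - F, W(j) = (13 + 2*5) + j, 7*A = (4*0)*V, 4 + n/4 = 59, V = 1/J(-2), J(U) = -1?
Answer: 0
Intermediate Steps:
V = -1 (V = 1/(-1) = -1)
n = 220 (n = -16 + 4*59 = -16 + 236 = 220)
A = 0 (A = ((4*0)*(-1))/7 = (0*(-1))/7 = (⅐)*0 = 0)
W(j) = 23 + j (W(j) = (13 + 10) + j = 23 + j)
y(F) = 0
y(n)*W(A) = 0*(23 + 0) = 0*23 = 0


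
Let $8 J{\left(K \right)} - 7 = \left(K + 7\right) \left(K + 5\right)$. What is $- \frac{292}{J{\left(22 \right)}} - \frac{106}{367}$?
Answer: $- \frac{470526}{144965} \approx -3.2458$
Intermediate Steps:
$J{\left(K \right)} = \frac{7}{8} + \frac{\left(5 + K\right) \left(7 + K\right)}{8}$ ($J{\left(K \right)} = \frac{7}{8} + \frac{\left(K + 7\right) \left(K + 5\right)}{8} = \frac{7}{8} + \frac{\left(7 + K\right) \left(5 + K\right)}{8} = \frac{7}{8} + \frac{\left(5 + K\right) \left(7 + K\right)}{8}$)
$- \frac{292}{J{\left(22 \right)}} - \frac{106}{367} = - \frac{292}{\frac{21}{4} + \frac{22^{2}}{8} + \frac{3}{2} \cdot 22} - \frac{106}{367} = - \frac{292}{\frac{21}{4} + \frac{1}{8} \cdot 484 + 33} - \frac{106}{367} = - \frac{292}{\frac{21}{4} + \frac{121}{2} + 33} - \frac{106}{367} = - \frac{292}{\frac{395}{4}} - \frac{106}{367} = \left(-292\right) \frac{4}{395} - \frac{106}{367} = - \frac{1168}{395} - \frac{106}{367} = - \frac{470526}{144965}$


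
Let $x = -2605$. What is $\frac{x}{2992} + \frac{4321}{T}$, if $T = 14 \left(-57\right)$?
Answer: $- \frac{7503611}{1193808} \approx -6.2854$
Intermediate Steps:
$T = -798$
$\frac{x}{2992} + \frac{4321}{T} = - \frac{2605}{2992} + \frac{4321}{-798} = \left(-2605\right) \frac{1}{2992} + 4321 \left(- \frac{1}{798}\right) = - \frac{2605}{2992} - \frac{4321}{798} = - \frac{7503611}{1193808}$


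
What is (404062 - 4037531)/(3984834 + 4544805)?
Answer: -3633469/8529639 ≈ -0.42598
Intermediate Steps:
(404062 - 4037531)/(3984834 + 4544805) = -3633469/8529639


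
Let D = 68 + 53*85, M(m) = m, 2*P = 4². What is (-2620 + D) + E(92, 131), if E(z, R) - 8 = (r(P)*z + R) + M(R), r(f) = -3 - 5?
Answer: 1487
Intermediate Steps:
P = 8 (P = (½)*4² = (½)*16 = 8)
r(f) = -8
E(z, R) = 8 - 8*z + 2*R (E(z, R) = 8 + ((-8*z + R) + R) = 8 + ((R - 8*z) + R) = 8 + (-8*z + 2*R) = 8 - 8*z + 2*R)
D = 4573 (D = 68 + 4505 = 4573)
(-2620 + D) + E(92, 131) = (-2620 + 4573) + (8 - 8*92 + 2*131) = 1953 + (8 - 736 + 262) = 1953 - 466 = 1487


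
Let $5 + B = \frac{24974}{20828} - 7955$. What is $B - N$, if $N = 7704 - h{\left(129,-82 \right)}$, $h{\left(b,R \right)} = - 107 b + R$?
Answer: $- \frac{307710799}{10414} \approx -29548.0$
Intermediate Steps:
$h{\left(b,R \right)} = R - 107 b$
$N = 21589$ ($N = 7704 - \left(-82 - 13803\right) = 7704 - -13885 = 7704 + 13885 = 21589$)
$B = - \frac{82882953}{10414}$ ($B = -5 - \left(7955 - \frac{24974}{20828}\right) = -5 + \left(24974 \cdot \frac{1}{20828} - 7955\right) = -5 + \left(\frac{12487}{10414} - 7955\right) = -5 - \frac{82830883}{10414} = - \frac{82882953}{10414} \approx -7958.8$)
$B - N = - \frac{82882953}{10414} - 21589 = - \frac{307710799}{10414}$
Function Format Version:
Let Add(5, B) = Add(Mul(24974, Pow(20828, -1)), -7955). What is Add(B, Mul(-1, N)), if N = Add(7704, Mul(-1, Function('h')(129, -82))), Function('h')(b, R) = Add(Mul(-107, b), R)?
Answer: Rational(-307710799, 10414) ≈ -29548.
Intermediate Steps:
Function('h')(b, R) = Add(R, Mul(-107, b))
N = 21589 (N = Add(7704, Mul(-1, Add(-82, Mul(-107, 129)))) = Add(7704, Mul(-1, Add(-82, -13803))) = Add(7704, Mul(-1, -13885)) = Add(7704, 13885) = 21589)
B = Rational(-82882953, 10414) (B = Add(-5, Add(Mul(24974, Pow(20828, -1)), -7955)) = Add(-5, Add(Mul(24974, Rational(1, 20828)), -7955)) = Add(-5, Add(Rational(12487, 10414), -7955)) = Add(-5, Rational(-82830883, 10414)) = Rational(-82882953, 10414) ≈ -7958.8)
Add(B, Mul(-1, N)) = Add(Rational(-82882953, 10414), Mul(-1, 21589)) = Add(Rational(-82882953, 10414), -21589) = Rational(-307710799, 10414)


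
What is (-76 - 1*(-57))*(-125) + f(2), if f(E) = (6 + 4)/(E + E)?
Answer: 4755/2 ≈ 2377.5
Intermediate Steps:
f(E) = 5/E (f(E) = 10/((2*E)) = 10*(1/(2*E)) = 5/E)
(-76 - 1*(-57))*(-125) + f(2) = (-76 - 1*(-57))*(-125) + 5/2 = (-76 + 57)*(-125) + 5*(½) = -19*(-125) + 5/2 = 2375 + 5/2 = 4755/2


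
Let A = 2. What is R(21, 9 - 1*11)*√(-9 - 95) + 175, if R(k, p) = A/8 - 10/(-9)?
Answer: 175 + 49*I*√26/18 ≈ 175.0 + 13.881*I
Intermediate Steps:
R(k, p) = 49/36 (R(k, p) = 2/8 - 10/(-9) = 2*(⅛) - 10*(-⅑) = ¼ + 10/9 = 49/36)
R(21, 9 - 1*11)*√(-9 - 95) + 175 = 49*√(-9 - 95)/36 + 175 = 49*√(-104)/36 + 175 = 49*(2*I*√26)/36 + 175 = 49*I*√26/18 + 175 = 175 + 49*I*√26/18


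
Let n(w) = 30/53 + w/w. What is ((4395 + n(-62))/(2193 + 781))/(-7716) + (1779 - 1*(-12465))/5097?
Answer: 2887087800857/1033171543524 ≈ 2.7944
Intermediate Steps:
n(w) = 83/53 (n(w) = 30*(1/53) + 1 = 30/53 + 1 = 83/53)
((4395 + n(-62))/(2193 + 781))/(-7716) + (1779 - 1*(-12465))/5097 = ((4395 + 83/53)/(2193 + 781))/(-7716) + (1779 - 1*(-12465))/5097 = ((233018/53)/2974)*(-1/7716) + (1779 + 12465)*(1/5097) = ((233018/53)*(1/2974))*(-1/7716) + 14244*(1/5097) = (116509/78811)*(-1/7716) + 4748/1699 = -116509/608105676 + 4748/1699 = 2887087800857/1033171543524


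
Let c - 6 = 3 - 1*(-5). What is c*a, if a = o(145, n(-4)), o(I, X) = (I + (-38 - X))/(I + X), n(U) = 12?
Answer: 1330/157 ≈ 8.4713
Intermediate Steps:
o(I, X) = (-38 + I - X)/(I + X)
a = 95/157 (a = (-38 + 145 - 1*12)/(145 + 12) = (-38 + 145 - 12)/157 = (1/157)*95 = 95/157 ≈ 0.60510)
c = 14 (c = 6 + (3 - 1*(-5)) = 6 + (3 + 5) = 6 + 8 = 14)
c*a = 14*(95/157) = 1330/157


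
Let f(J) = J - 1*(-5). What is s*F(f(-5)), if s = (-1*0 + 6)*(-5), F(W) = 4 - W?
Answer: -120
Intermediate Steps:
f(J) = 5 + J (f(J) = J + 5 = 5 + J)
s = -30 (s = (0 + 6)*(-5) = 6*(-5) = -30)
s*F(f(-5)) = -30*(4 - (5 - 5)) = -30*(4 - 1*0) = -30*(4 + 0) = -30*4 = -120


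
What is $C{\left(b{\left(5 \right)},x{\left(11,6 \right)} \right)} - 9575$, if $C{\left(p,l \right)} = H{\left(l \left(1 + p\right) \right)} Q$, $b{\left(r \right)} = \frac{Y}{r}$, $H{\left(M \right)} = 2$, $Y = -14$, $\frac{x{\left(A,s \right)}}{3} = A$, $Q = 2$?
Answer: $-9571$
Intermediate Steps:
$x{\left(A,s \right)} = 3 A$
$b{\left(r \right)} = - \frac{14}{r}$
$C{\left(p,l \right)} = 4$ ($C{\left(p,l \right)} = 2 \cdot 2 = 4$)
$C{\left(b{\left(5 \right)},x{\left(11,6 \right)} \right)} - 9575 = 4 - 9575 = -9571$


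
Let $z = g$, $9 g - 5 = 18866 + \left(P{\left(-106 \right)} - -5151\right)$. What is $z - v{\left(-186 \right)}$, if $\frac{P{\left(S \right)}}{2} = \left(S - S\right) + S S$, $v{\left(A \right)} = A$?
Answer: $5352$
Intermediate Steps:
$P{\left(S \right)} = 2 S^{2}$ ($P{\left(S \right)} = 2 \left(\left(S - S\right) + S S\right) = 2 \left(0 + S^{2}\right) = 2 S^{2}$)
$g = 5166$ ($g = \frac{5}{9} + \frac{18866 + \left(2 \left(-106\right)^{2} - -5151\right)}{9} = \frac{5}{9} + \frac{18866 + \left(2 \cdot 11236 + 5151\right)}{9} = \frac{5}{9} + \frac{18866 + \left(22472 + 5151\right)}{9} = \frac{5}{9} + \frac{18866 + 27623}{9} = \frac{5}{9} + \frac{1}{9} \cdot 46489 = \frac{5}{9} + \frac{46489}{9} = 5166$)
$z = 5166$
$z - v{\left(-186 \right)} = 5166 - -186 = 5166 + 186 = 5352$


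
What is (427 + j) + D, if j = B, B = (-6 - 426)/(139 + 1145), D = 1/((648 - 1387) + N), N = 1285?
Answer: 24926645/58422 ≈ 426.67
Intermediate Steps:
D = 1/546 (D = 1/((648 - 1387) + 1285) = 1/(-739 + 1285) = 1/546 ≈ 0.0018315)
B = -36/107 (B = -432/1284 = -432*1/1284 = -36/107 ≈ -0.33645)
j = -36/107 ≈ -0.33645
(427 + j) + D = (427 - 36/107) + 1/546 = 45653/107 + 1/546 = 24926645/58422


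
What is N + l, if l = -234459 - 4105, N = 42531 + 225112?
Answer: 29079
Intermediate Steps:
N = 267643
l = -238564
N + l = 267643 - 238564 = 29079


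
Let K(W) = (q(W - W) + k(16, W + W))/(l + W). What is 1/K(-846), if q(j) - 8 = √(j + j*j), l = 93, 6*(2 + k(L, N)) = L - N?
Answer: -2259/872 ≈ -2.5906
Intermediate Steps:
k(L, N) = -2 - N/6 + L/6 (k(L, N) = -2 + (L - N)/6 = -2 + (-N/6 + L/6) = -2 - N/6 + L/6)
q(j) = 8 + √(j + j²) (q(j) = 8 + √(j + j*j) = 8 + √(j + j²))
K(W) = (26/3 - W/3)/(93 + W) (K(W) = ((8 + √((W - W)*(1 + (W - W)))) + (-2 - (W + W)/6 + (⅙)*16))/(93 + W) = ((8 + √(0*(1 + 0))) + (-2 - W/3 + 8/3))/(93 + W) = ((8 + √(0*1)) + (-2 - W/3 + 8/3))/(93 + W) = ((8 + √0) + (⅔ - W/3))/(93 + W) = ((8 + 0) + (⅔ - W/3))/(93 + W) = (8 + (⅔ - W/3))/(93 + W) = (26/3 - W/3)/(93 + W))
1/K(-846) = 1/((26 - 1*(-846))/(3*(93 - 846))) = 1/((⅓)*(26 + 846)/(-753)) = 1/((⅓)*(-1/753)*872) = 1/(-872/2259) = -2259/872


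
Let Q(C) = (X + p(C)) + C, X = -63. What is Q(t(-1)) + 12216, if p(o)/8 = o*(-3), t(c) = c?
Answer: 12176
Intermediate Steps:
p(o) = -24*o (p(o) = 8*(o*(-3)) = 8*(-3*o) = -24*o)
Q(C) = -63 - 23*C (Q(C) = (-63 - 24*C) + C = -63 - 23*C)
Q(t(-1)) + 12216 = (-63 - 23*(-1)) + 12216 = (-63 + 23) + 12216 = -40 + 12216 = 12176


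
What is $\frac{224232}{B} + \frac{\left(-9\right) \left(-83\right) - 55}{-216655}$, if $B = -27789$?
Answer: $- \frac{16200071316}{2006875265} \approx -8.0723$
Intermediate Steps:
$\frac{224232}{B} + \frac{\left(-9\right) \left(-83\right) - 55}{-216655} = \frac{224232}{-27789} + \frac{\left(-9\right) \left(-83\right) - 55}{-216655} = 224232 \left(- \frac{1}{27789}\right) + \left(747 - 55\right) \left(- \frac{1}{216655}\right) = - \frac{74744}{9263} + 692 \left(- \frac{1}{216655}\right) = - \frac{74744}{9263} - \frac{692}{216655} = - \frac{16200071316}{2006875265}$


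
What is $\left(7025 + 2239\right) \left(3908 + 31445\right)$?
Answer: $327510192$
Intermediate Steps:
$\left(7025 + 2239\right) \left(3908 + 31445\right) = 9264 \cdot 35353 = 327510192$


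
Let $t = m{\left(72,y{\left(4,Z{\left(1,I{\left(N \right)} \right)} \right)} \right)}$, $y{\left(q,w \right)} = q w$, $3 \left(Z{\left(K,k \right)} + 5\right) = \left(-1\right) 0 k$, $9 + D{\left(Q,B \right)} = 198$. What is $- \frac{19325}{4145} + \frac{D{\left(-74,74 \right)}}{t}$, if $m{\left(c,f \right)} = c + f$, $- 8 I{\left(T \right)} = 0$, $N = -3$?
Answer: $- \frac{44299}{43108} \approx -1.0276$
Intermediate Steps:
$D{\left(Q,B \right)} = 189$ ($D{\left(Q,B \right)} = -9 + 198 = 189$)
$I{\left(T \right)} = 0$ ($I{\left(T \right)} = \left(- \frac{1}{8}\right) 0 = 0$)
$Z{\left(K,k \right)} = -5$ ($Z{\left(K,k \right)} = -5 + \frac{\left(-1\right) 0 k}{3} = -5 + \frac{0 k}{3} = -5 + \frac{1}{3} \cdot 0 = -5 + 0 = -5$)
$t = 52$ ($t = 72 + 4 \left(-5\right) = 72 - 20 = 52$)
$- \frac{19325}{4145} + \frac{D{\left(-74,74 \right)}}{t} = - \frac{19325}{4145} + \frac{189}{52} = \left(-19325\right) \frac{1}{4145} + 189 \cdot \frac{1}{52} = - \frac{3865}{829} + \frac{189}{52} = - \frac{44299}{43108}$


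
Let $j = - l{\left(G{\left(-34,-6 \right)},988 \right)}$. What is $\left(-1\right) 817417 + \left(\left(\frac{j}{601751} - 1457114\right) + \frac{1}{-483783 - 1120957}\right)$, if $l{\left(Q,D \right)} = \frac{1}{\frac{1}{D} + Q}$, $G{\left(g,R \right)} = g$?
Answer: $- \frac{73779599248158499421261}{32437280146166340} \approx -2.2745 \cdot 10^{6}$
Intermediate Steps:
$l{\left(Q,D \right)} = \frac{1}{Q + \frac{1}{D}}$
$j = \frac{988}{33591}$ ($j = - \frac{988}{1 + 988 \left(-34\right)} = - \frac{988}{1 - 33592} = - \frac{988}{-33591} = - \frac{988 \left(-1\right)}{33591} = \left(-1\right) \left(- \frac{988}{33591}\right) = \frac{988}{33591} \approx 0.029413$)
$\left(-1\right) 817417 + \left(\left(\frac{j}{601751} - 1457114\right) + \frac{1}{-483783 - 1120957}\right) = \left(-1\right) 817417 - \left(1457114 - \frac{988}{20213417841} - \frac{1}{-483783 - 1120957}\right) = -817417 + \left(\left(\frac{988}{33591} \cdot \frac{1}{601751} - 1457114\right) + \frac{1}{-1604740}\right) = -817417 + \left(\left(\frac{988}{20213417841} - 1457114\right) - \frac{1}{1604740}\right) = -817417 - \frac{47264815022919648277481}{32437280146166340} = - \frac{73779599248158499421261}{32437280146166340}$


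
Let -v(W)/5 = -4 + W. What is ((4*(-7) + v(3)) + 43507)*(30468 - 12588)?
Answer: 777493920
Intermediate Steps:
v(W) = 20 - 5*W (v(W) = -5*(-4 + W) = 20 - 5*W)
((4*(-7) + v(3)) + 43507)*(30468 - 12588) = ((4*(-7) + (20 - 5*3)) + 43507)*(30468 - 12588) = ((-28 + (20 - 15)) + 43507)*17880 = ((-28 + 5) + 43507)*17880 = (-23 + 43507)*17880 = 43484*17880 = 777493920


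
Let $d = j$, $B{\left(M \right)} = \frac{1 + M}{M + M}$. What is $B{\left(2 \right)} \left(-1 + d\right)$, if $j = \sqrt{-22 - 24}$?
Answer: $- \frac{3}{4} + \frac{3 i \sqrt{46}}{4} \approx -0.75 + 5.0867 i$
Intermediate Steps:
$j = i \sqrt{46}$ ($j = \sqrt{-46} = i \sqrt{46} \approx 6.7823 i$)
$B{\left(M \right)} = \frac{1 + M}{2 M}$
$d = i \sqrt{46} \approx 6.7823 i$
$B{\left(2 \right)} \left(-1 + d\right) = \frac{1 + 2}{2 \cdot 2} \left(-1 + i \sqrt{46}\right) = \frac{1}{2} \cdot \frac{1}{2} \cdot 3 \left(-1 + i \sqrt{46}\right) = \frac{3 \left(-1 + i \sqrt{46}\right)}{4} = - \frac{3}{4} + \frac{3 i \sqrt{46}}{4}$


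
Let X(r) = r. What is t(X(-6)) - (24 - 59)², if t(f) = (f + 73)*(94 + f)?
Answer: 4671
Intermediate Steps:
t(f) = (73 + f)*(94 + f)
t(X(-6)) - (24 - 59)² = (6862 + (-6)² + 167*(-6)) - (24 - 59)² = (6862 + 36 - 1002) - 1*(-35)² = 5896 - 1*1225 = 5896 - 1225 = 4671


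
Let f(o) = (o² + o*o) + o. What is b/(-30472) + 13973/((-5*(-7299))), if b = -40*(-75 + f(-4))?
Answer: 44646832/139009455 ≈ 0.32118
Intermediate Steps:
f(o) = o + 2*o² (f(o) = (o² + o²) + o = 2*o² + o = o + 2*o²)
b = 1880 (b = -40*(-75 - 4*(1 + 2*(-4))) = -40*(-75 - 4*(1 - 8)) = -40*(-75 - 4*(-7)) = -40*(-75 + 28) = -40*(-47) = 1880)
b/(-30472) + 13973/((-5*(-7299))) = 1880/(-30472) + 13973/((-5*(-7299))) = 1880*(-1/30472) + 13973/36495 = -235/3809 + 13973*(1/36495) = -235/3809 + 13973/36495 = 44646832/139009455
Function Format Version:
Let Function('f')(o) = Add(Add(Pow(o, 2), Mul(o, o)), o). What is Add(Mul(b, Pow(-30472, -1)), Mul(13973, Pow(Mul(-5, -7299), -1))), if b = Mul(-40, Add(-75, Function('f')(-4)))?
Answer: Rational(44646832, 139009455) ≈ 0.32118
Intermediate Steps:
Function('f')(o) = Add(o, Mul(2, Pow(o, 2))) (Function('f')(o) = Add(Add(Pow(o, 2), Pow(o, 2)), o) = Add(Mul(2, Pow(o, 2)), o) = Add(o, Mul(2, Pow(o, 2))))
b = 1880 (b = Mul(-40, Add(-75, Mul(-4, Add(1, Mul(2, -4))))) = Mul(-40, Add(-75, Mul(-4, Add(1, -8)))) = Mul(-40, Add(-75, Mul(-4, -7))) = Mul(-40, Add(-75, 28)) = Mul(-40, -47) = 1880)
Add(Mul(b, Pow(-30472, -1)), Mul(13973, Pow(Mul(-5, -7299), -1))) = Add(Mul(1880, Pow(-30472, -1)), Mul(13973, Pow(Mul(-5, -7299), -1))) = Add(Mul(1880, Rational(-1, 30472)), Mul(13973, Pow(36495, -1))) = Add(Rational(-235, 3809), Mul(13973, Rational(1, 36495))) = Add(Rational(-235, 3809), Rational(13973, 36495)) = Rational(44646832, 139009455)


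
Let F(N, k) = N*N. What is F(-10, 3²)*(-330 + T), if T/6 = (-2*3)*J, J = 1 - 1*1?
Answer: -33000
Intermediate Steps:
J = 0 (J = 1 - 1 = 0)
T = 0 (T = 6*(-2*3*0) = 6*(-6*0) = 6*0 = 0)
F(N, k) = N²
F(-10, 3²)*(-330 + T) = (-10)²*(-330 + 0) = 100*(-330) = -33000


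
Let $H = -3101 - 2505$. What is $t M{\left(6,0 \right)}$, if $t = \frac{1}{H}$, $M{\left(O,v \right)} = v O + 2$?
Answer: $- \frac{1}{2803} \approx -0.00035676$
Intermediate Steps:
$H = -5606$ ($H = -3101 - 2505 = -5606$)
$M{\left(O,v \right)} = 2 + O v$ ($M{\left(O,v \right)} = O v + 2 = 2 + O v$)
$t = - \frac{1}{5606}$ ($t = \frac{1}{-5606} = - \frac{1}{5606} \approx -0.00017838$)
$t M{\left(6,0 \right)} = - \frac{2 + 6 \cdot 0}{5606} = - \frac{2 + 0}{5606} = \left(- \frac{1}{5606}\right) 2 = - \frac{1}{2803}$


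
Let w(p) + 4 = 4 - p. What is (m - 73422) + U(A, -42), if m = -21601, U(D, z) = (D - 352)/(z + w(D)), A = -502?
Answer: -21855717/230 ≈ -95025.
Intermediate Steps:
w(p) = -p (w(p) = -4 + (4 - p) = -p)
U(D, z) = (-352 + D)/(z - D) (U(D, z) = (D - 352)/(z - D) = (-352 + D)/(z - D))
(m - 73422) + U(A, -42) = (-21601 - 73422) + (352 - 1*(-502))/(-502 - 1*(-42)) = -95023 + (352 + 502)/(-502 + 42) = -95023 + 854/(-460) = -95023 - 1/460*854 = -95023 - 427/230 = -21855717/230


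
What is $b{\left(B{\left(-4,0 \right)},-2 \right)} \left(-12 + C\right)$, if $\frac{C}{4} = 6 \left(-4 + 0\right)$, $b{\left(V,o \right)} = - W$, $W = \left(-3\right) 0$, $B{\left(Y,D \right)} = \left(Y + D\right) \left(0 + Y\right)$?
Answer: $0$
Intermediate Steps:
$B{\left(Y,D \right)} = Y \left(D + Y\right)$ ($B{\left(Y,D \right)} = \left(D + Y\right) Y = Y \left(D + Y\right)$)
$W = 0$
$b{\left(V,o \right)} = 0$ ($b{\left(V,o \right)} = \left(-1\right) 0 = 0$)
$C = -96$ ($C = 4 \cdot 6 \left(-4 + 0\right) = 4 \cdot 6 \left(-4\right) = 4 \left(-24\right) = -96$)
$b{\left(B{\left(-4,0 \right)},-2 \right)} \left(-12 + C\right) = 0 \left(-12 - 96\right) = 0 \left(-108\right) = 0$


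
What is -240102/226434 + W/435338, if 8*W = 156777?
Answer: -133450758765/131433766256 ≈ -1.0153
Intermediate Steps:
W = 156777/8 (W = (⅛)*156777 = 156777/8 ≈ 19597.)
-240102/226434 + W/435338 = -240102/226434 + (156777/8)/435338 = -240102*1/226434 + (156777/8)*(1/435338) = -40017/37739 + 156777/3482704 = -133450758765/131433766256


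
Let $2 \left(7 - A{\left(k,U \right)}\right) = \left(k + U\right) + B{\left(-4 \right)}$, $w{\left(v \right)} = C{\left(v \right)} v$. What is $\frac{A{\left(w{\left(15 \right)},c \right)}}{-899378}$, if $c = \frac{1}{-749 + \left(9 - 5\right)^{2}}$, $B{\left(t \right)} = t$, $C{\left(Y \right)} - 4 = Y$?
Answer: $\frac{97855}{659244074} \approx 0.00014844$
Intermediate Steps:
$C{\left(Y \right)} = 4 + Y$
$w{\left(v \right)} = v \left(4 + v\right)$ ($w{\left(v \right)} = \left(4 + v\right) v = v \left(4 + v\right)$)
$c = - \frac{1}{733}$ ($c = \frac{1}{-749 + 4^{2}} = \frac{1}{-749 + 16} = \frac{1}{-733} = - \frac{1}{733} \approx -0.0013643$)
$A{\left(k,U \right)} = 9 - \frac{U}{2} - \frac{k}{2}$ ($A{\left(k,U \right)} = 7 - \frac{\left(k + U\right) - 4}{2} = 7 - \frac{\left(U + k\right) - 4}{2} = 7 - \frac{-4 + U + k}{2} = 7 - \left(-2 + \frac{U}{2} + \frac{k}{2}\right) = 9 - \frac{U}{2} - \frac{k}{2}$)
$\frac{A{\left(w{\left(15 \right)},c \right)}}{-899378} = \frac{9 - - \frac{1}{1466} - \frac{15 \left(4 + 15\right)}{2}}{-899378} = \left(9 + \frac{1}{1466} - \frac{15 \cdot 19}{2}\right) \left(- \frac{1}{899378}\right) = \left(9 + \frac{1}{1466} - \frac{285}{2}\right) \left(- \frac{1}{899378}\right) = \left(- \frac{97855}{733}\right) \left(- \frac{1}{899378}\right) = \frac{97855}{659244074}$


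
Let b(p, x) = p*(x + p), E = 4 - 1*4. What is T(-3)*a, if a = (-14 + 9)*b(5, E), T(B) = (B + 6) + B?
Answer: 0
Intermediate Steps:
E = 0 (E = 4 - 4 = 0)
b(p, x) = p*(p + x)
T(B) = 6 + 2*B (T(B) = (6 + B) + B = 6 + 2*B)
a = -125 (a = (-14 + 9)*(5*(5 + 0)) = -25*5 = -5*25 = -125)
T(-3)*a = (6 + 2*(-3))*(-125) = (6 - 6)*(-125) = 0*(-125) = 0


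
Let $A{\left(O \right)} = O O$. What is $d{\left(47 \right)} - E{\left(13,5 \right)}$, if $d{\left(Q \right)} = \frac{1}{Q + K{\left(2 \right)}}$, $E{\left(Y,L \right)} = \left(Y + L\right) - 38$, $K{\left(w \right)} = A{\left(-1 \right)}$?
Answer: $\frac{961}{48} \approx 20.021$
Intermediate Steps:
$A{\left(O \right)} = O^{2}$
$K{\left(w \right)} = 1$ ($K{\left(w \right)} = \left(-1\right)^{2} = 1$)
$E{\left(Y,L \right)} = -38 + L + Y$ ($E{\left(Y,L \right)} = \left(L + Y\right) - 38 = -38 + L + Y$)
$d{\left(Q \right)} = \frac{1}{1 + Q}$ ($d{\left(Q \right)} = \frac{1}{Q + 1} = \frac{1}{1 + Q}$)
$d{\left(47 \right)} - E{\left(13,5 \right)} = \frac{1}{1 + 47} - \left(-38 + 5 + 13\right) = \frac{1}{48} - -20 = \frac{1}{48} + 20 = \frac{961}{48}$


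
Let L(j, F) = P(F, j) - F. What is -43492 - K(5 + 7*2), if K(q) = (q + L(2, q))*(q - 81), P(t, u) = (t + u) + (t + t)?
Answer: -39834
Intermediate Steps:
P(t, u) = u + 3*t (P(t, u) = (t + u) + 2*t = u + 3*t)
L(j, F) = j + 2*F (L(j, F) = (j + 3*F) - F = j + 2*F)
K(q) = (-81 + q)*(2 + 3*q) (K(q) = (q + (2 + 2*q))*(q - 81) = (2 + 3*q)*(-81 + q) = (-81 + q)*(2 + 3*q))
-43492 - K(5 + 7*2) = -43492 - (-162 - 241*(5 + 7*2) + 3*(5 + 7*2)**2) = -43492 - (-162 - 241*(5 + 14) + 3*(5 + 14)**2) = -43492 - (-162 - 241*19 + 3*19**2) = -43492 - (-162 - 4579 + 3*361) = -43492 - (-162 - 4579 + 1083) = -43492 - 1*(-3658) = -43492 + 3658 = -39834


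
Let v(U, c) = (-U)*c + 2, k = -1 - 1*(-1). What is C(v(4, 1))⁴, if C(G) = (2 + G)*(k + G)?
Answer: 0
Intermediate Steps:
k = 0 (k = -1 + 1 = 0)
v(U, c) = 2 - U*c (v(U, c) = -U*c + 2 = 2 - U*c)
C(G) = G*(2 + G) (C(G) = (2 + G)*(0 + G) = (2 + G)*G = G*(2 + G))
C(v(4, 1))⁴ = ((2 - 1*4*1)*(2 + (2 - 1*4*1)))⁴ = ((2 - 4)*(2 + (2 - 4)))⁴ = (-2*(2 - 2))⁴ = (-2*0)⁴ = 0⁴ = 0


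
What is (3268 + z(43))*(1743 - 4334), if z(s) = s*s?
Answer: -13258147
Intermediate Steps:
z(s) = s²
(3268 + z(43))*(1743 - 4334) = (3268 + 43²)*(1743 - 4334) = (3268 + 1849)*(-2591) = 5117*(-2591) = -13258147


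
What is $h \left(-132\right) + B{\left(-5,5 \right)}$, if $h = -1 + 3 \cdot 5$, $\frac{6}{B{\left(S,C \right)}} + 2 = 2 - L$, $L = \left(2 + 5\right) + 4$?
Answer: $- \frac{20334}{11} \approx -1848.5$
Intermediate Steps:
$L = 11$ ($L = 7 + 4 = 11$)
$B{\left(S,C \right)} = - \frac{6}{11}$ ($B{\left(S,C \right)} = \frac{6}{-2 + \left(2 - 11\right)} = \frac{6}{-2 - 9} = \frac{6}{-11} = 6 \left(- \frac{1}{11}\right) = - \frac{6}{11}$)
$h = 14$ ($h = -1 + 15 = 14$)
$h \left(-132\right) + B{\left(-5,5 \right)} = 14 \left(-132\right) - \frac{6}{11} = -1848 - \frac{6}{11} = - \frac{20334}{11}$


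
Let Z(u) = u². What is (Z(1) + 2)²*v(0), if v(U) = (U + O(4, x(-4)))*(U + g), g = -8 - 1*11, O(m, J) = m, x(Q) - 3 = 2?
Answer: -684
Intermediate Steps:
x(Q) = 5 (x(Q) = 3 + 2 = 5)
g = -19 (g = -8 - 11 = -19)
v(U) = (-19 + U)*(4 + U) (v(U) = (U + 4)*(U - 19) = (4 + U)*(-19 + U) = (-19 + U)*(4 + U))
(Z(1) + 2)²*v(0) = (1² + 2)²*(-76 + 0² - 15*0) = (1 + 2)²*(-76 + 0 + 0) = 3²*(-76) = 9*(-76) = -684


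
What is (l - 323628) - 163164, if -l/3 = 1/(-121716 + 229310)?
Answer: -52375898451/107594 ≈ -4.8679e+5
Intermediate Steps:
l = -3/107594 (l = -3/(-121716 + 229310) = -3/107594 ≈ -2.7883e-5)
(l - 323628) - 163164 = (-3/107594 - 323628) - 163164 = -34820431035/107594 - 163164 = -52375898451/107594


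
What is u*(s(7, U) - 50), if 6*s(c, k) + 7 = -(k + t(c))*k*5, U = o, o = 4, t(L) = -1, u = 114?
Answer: -6973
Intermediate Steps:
U = 4
s(c, k) = -7/6 - 5*k*(-1 + k)/6 (s(c, k) = -7/6 + (-(k - 1)*k*5)/6 = -7/6 + (-(-1 + k)*k*5)/6 = -7/6 + (-k*(-1 + k)*5)/6 = -7/6 + (-5*k*(-1 + k))/6 = -7/6 - 5*k*(-1 + k)/6)
u*(s(7, U) - 50) = 114*((-7/6 - ⅚*4² + (⅚)*4) - 50) = 114*((-7/6 - ⅚*16 + 10/3) - 50) = 114*((-7/6 - 40/3 + 10/3) - 50) = 114*(-67/6 - 50) = 114*(-367/6) = -6973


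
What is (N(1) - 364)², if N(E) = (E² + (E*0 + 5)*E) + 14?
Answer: 118336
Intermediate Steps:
N(E) = 14 + E² + 5*E (N(E) = (E² + (0 + 5)*E) + 14 = (E² + 5*E) + 14 = 14 + E² + 5*E)
(N(1) - 364)² = ((14 + 1² + 5*1) - 364)² = ((14 + 1 + 5) - 364)² = (20 - 364)² = (-344)² = 118336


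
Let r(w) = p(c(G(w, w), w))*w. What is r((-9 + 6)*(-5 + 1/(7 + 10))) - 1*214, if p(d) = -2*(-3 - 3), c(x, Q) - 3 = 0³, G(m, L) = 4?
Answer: -614/17 ≈ -36.118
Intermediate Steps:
c(x, Q) = 3 (c(x, Q) = 3 + 0³ = 3 + 0 = 3)
p(d) = 12 (p(d) = -2*(-6) = 12)
r(w) = 12*w
r((-9 + 6)*(-5 + 1/(7 + 10))) - 1*214 = 12*((-9 + 6)*(-5 + 1/(7 + 10))) - 1*214 = 12*(-3*(-5 + 1/17)) - 214 = 12*(-3*(-84/17)) - 214 = 12*(252/17) - 214 = 3024/17 - 214 = -614/17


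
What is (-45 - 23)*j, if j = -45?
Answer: 3060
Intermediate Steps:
(-45 - 23)*j = (-45 - 23)*(-45) = -68*(-45) = 3060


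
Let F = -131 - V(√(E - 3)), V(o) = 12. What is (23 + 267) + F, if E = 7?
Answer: 147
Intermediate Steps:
F = -143 (F = -131 - 1*12 = -131 - 12 = -143)
(23 + 267) + F = (23 + 267) - 143 = 290 - 143 = 147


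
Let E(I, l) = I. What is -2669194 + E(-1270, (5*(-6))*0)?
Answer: -2670464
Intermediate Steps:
-2669194 + E(-1270, (5*(-6))*0) = -2669194 - 1270 = -2670464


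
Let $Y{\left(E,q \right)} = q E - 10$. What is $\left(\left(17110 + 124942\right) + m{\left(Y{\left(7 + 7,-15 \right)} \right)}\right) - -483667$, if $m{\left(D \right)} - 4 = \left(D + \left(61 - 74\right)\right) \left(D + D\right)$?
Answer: $728243$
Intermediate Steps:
$Y{\left(E,q \right)} = -10 + E q$ ($Y{\left(E,q \right)} = E q - 10 = -10 + E q$)
$m{\left(D \right)} = 4 + 2 D \left(-13 + D\right)$ ($m{\left(D \right)} = 4 + \left(D + \left(61 - 74\right)\right) \left(D + D\right) = 4 + \left(D + \left(61 - 74\right)\right) 2 D = 4 + \left(D - 13\right) 2 D = 4 + \left(-13 + D\right) 2 D = 4 + 2 D \left(-13 + D\right)$)
$\left(\left(17110 + 124942\right) + m{\left(Y{\left(7 + 7,-15 \right)} \right)}\right) - -483667 = \left(\left(17110 + 124942\right) + \left(4 - 26 \left(-10 + \left(7 + 7\right) \left(-15\right)\right) + 2 \left(-10 + \left(7 + 7\right) \left(-15\right)\right)^{2}\right)\right) - -483667 = \left(142052 + \left(4 - 26 \left(-10 + 14 \left(-15\right)\right) + 2 \left(-10 + 14 \left(-15\right)\right)^{2}\right)\right) + 483667 = \left(142052 + \left(4 - 26 \left(-10 - 210\right) + 2 \left(-10 - 210\right)^{2}\right)\right) + 483667 = \left(142052 + \left(4 - -5720 + 2 \left(-220\right)^{2}\right)\right) + 483667 = \left(142052 + \left(4 + 5720 + 2 \cdot 48400\right)\right) + 483667 = \left(142052 + \left(4 + 5720 + 96800\right)\right) + 483667 = \left(142052 + 102524\right) + 483667 = 244576 + 483667 = 728243$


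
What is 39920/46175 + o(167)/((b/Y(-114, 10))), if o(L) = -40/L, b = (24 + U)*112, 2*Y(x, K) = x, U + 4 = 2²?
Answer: 150210061/172731440 ≈ 0.86962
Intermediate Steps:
U = 0 (U = -4 + 2² = -4 + 4 = 0)
Y(x, K) = x/2
b = 2688 (b = (24 + 0)*112 = 24*112 = 2688)
39920/46175 + o(167)/((b/Y(-114, 10))) = 39920/46175 + (-40/167)/((2688/(((½)*(-114))))) = 39920*(1/46175) + (-40*1/167)/((2688/(-57))) = 7984/9235 - 40/(167*(2688*(-1/57))) = 7984/9235 - 40/(167*(-896/19)) = 7984/9235 - 40/167*(-19/896) = 7984/9235 + 95/18704 = 150210061/172731440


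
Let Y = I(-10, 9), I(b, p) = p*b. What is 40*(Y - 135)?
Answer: -9000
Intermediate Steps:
I(b, p) = b*p
Y = -90 (Y = -10*9 = -90)
40*(Y - 135) = 40*(-90 - 135) = 40*(-225) = -9000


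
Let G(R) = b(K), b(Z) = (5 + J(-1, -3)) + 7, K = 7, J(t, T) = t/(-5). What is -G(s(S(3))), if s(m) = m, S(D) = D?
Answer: -61/5 ≈ -12.200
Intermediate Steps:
J(t, T) = -t/5 (J(t, T) = t*(-1/5) = -t/5)
b(Z) = 61/5 (b(Z) = (5 - 1/5*(-1)) + 7 = (5 + 1/5) + 7 = 26/5 + 7 = 61/5)
G(R) = 61/5
-G(s(S(3))) = -1*61/5 = -61/5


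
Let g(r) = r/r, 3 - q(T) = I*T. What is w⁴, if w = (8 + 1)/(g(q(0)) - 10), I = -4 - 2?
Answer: 1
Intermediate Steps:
I = -6
q(T) = 3 + 6*T (q(T) = 3 - (-6)*T = 3 + 6*T)
g(r) = 1
w = -1 (w = (8 + 1)/(1 - 10) = 9/(-9) = 9*(-⅑) = -1)
w⁴ = (-1)⁴ = 1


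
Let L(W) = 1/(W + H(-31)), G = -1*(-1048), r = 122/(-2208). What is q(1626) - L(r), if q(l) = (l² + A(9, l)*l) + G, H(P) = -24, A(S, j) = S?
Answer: 70629882910/26557 ≈ 2.6596e+6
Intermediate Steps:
r = -61/1104 (r = 122*(-1/2208) = -61/1104 ≈ -0.055254)
G = 1048
L(W) = 1/(-24 + W) (L(W) = 1/(W - 24) = 1/(-24 + W))
q(l) = 1048 + l² + 9*l (q(l) = (l² + 9*l) + 1048 = 1048 + l² + 9*l)
q(1626) - L(r) = (1048 + 1626² + 9*1626) - 1/(-24 - 61/1104) = (1048 + 2643876 + 14634) - 1/(-26557/1104) = 2659558 - 1*(-1104/26557) = 2659558 + 1104/26557 = 70629882910/26557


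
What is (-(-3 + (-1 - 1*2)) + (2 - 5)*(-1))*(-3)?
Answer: -27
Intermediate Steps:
(-(-3 + (-1 - 1*2)) + (2 - 5)*(-1))*(-3) = (-(-3 + (-1 - 2)) - 3*(-1))*(-3) = (-(-3 - 3) + 3)*(-3) = (-1*(-6) + 3)*(-3) = (6 + 3)*(-3) = 9*(-3) = -27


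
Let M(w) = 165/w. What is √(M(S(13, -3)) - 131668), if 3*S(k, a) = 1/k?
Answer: I*√125233 ≈ 353.88*I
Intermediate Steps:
S(k, a) = 1/(3*k)
√(M(S(13, -3)) - 131668) = √(165/(((⅓)/13)) - 131668) = √(165/(((⅓)*(1/13))) - 131668) = √(165/(1/39) - 131668) = √(165*39 - 131668) = √(6435 - 131668) = √(-125233) = I*√125233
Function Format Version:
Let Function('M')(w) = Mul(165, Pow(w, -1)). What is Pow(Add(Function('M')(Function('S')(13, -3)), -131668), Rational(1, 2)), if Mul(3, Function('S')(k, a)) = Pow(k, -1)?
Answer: Mul(I, Pow(125233, Rational(1, 2))) ≈ Mul(353.88, I)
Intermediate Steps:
Function('S')(k, a) = Mul(Rational(1, 3), Pow(k, -1))
Pow(Add(Function('M')(Function('S')(13, -3)), -131668), Rational(1, 2)) = Pow(Add(Mul(165, Pow(Mul(Rational(1, 3), Pow(13, -1)), -1)), -131668), Rational(1, 2)) = Pow(Add(Mul(165, Pow(Mul(Rational(1, 3), Rational(1, 13)), -1)), -131668), Rational(1, 2)) = Pow(Add(Mul(165, Pow(Rational(1, 39), -1)), -131668), Rational(1, 2)) = Pow(Add(Mul(165, 39), -131668), Rational(1, 2)) = Pow(Add(6435, -131668), Rational(1, 2)) = Pow(-125233, Rational(1, 2)) = Mul(I, Pow(125233, Rational(1, 2)))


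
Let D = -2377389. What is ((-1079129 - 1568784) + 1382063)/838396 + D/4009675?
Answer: -3534420263397/1680847740650 ≈ -2.1028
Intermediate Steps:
((-1079129 - 1568784) + 1382063)/838396 + D/4009675 = ((-1079129 - 1568784) + 1382063)/838396 - 2377389/4009675 = (-2647913 + 1382063)*(1/838396) - 2377389*1/4009675 = -1265850*1/838396 - 2377389/4009675 = -632925/419198 - 2377389/4009675 = -3534420263397/1680847740650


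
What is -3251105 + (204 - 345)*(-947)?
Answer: -3117578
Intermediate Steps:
-3251105 + (204 - 345)*(-947) = -3251105 - 141*(-947) = -3251105 + 133527 = -3117578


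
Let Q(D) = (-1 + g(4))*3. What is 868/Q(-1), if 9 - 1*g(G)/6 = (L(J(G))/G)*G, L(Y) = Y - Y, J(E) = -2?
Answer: 868/159 ≈ 5.4591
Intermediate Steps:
L(Y) = 0
g(G) = 54 (g(G) = 54 - 6*0/G*G = 54 - 0*G = 54 - 6*0 = 54 + 0 = 54)
Q(D) = 159 (Q(D) = (-1 + 54)*3 = 53*3 = 159)
868/Q(-1) = 868/159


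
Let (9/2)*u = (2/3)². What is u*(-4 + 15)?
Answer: 88/81 ≈ 1.0864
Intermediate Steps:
u = 8/81 (u = 2*(2/3)²/9 = 2*(2*(⅓))²/9 = 2*(⅔)²/9 = (2/9)*(4/9) = 8/81 ≈ 0.098765)
u*(-4 + 15) = 8*(-4 + 15)/81 = (8/81)*11 = 88/81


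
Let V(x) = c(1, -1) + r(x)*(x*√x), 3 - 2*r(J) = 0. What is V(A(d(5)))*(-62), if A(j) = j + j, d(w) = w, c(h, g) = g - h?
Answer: 124 - 930*√10 ≈ -2816.9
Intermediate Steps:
r(J) = 3/2 (r(J) = 3/2 - ½*0 = 3/2 + 0 = 3/2)
A(j) = 2*j
V(x) = -2 + 3*x^(3/2)/2 (V(x) = (-1 - 1*1) + 3*(x*√x)/2 = (-1 - 1) + 3*x^(3/2)/2 = -2 + 3*x^(3/2)/2)
V(A(d(5)))*(-62) = (-2 + 3*(2*5)^(3/2)/2)*(-62) = (-2 + 3*10^(3/2)/2)*(-62) = (-2 + 3*(10*√10)/2)*(-62) = (-2 + 15*√10)*(-62) = 124 - 930*√10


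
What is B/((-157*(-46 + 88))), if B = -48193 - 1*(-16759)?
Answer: 5239/1099 ≈ 4.7671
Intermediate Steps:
B = -31434 (B = -48193 + 16759 = -31434)
B/((-157*(-46 + 88))) = -31434*(-1/(157*(-46 + 88))) = -31434/((-157*42)) = -31434/(-6594) = -31434*(-1/6594) = 5239/1099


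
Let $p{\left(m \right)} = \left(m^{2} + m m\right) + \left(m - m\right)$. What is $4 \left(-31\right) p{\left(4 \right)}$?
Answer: $-3968$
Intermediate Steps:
$p{\left(m \right)} = 2 m^{2}$ ($p{\left(m \right)} = \left(m^{2} + m^{2}\right) + 0 = 2 m^{2} + 0 = 2 m^{2}$)
$4 \left(-31\right) p{\left(4 \right)} = 4 \left(-31\right) 2 \cdot 4^{2} = - 124 \cdot 2 \cdot 16 = \left(-124\right) 32 = -3968$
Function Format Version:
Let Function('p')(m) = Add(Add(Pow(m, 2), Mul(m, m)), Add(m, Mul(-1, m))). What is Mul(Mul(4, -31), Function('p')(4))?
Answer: -3968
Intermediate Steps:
Function('p')(m) = Mul(2, Pow(m, 2)) (Function('p')(m) = Add(Add(Pow(m, 2), Pow(m, 2)), 0) = Add(Mul(2, Pow(m, 2)), 0) = Mul(2, Pow(m, 2)))
Mul(Mul(4, -31), Function('p')(4)) = Mul(Mul(4, -31), Mul(2, Pow(4, 2))) = Mul(-124, Mul(2, 16)) = Mul(-124, 32) = -3968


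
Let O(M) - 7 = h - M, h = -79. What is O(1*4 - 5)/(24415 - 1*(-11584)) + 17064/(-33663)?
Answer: -205559003/403944779 ≈ -0.50888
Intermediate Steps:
O(M) = -72 - M (O(M) = 7 + (-79 - M) = -72 - M)
O(1*4 - 5)/(24415 - 1*(-11584)) + 17064/(-33663) = (-72 - (1*4 - 5))/(24415 - 1*(-11584)) + 17064/(-33663) = (-72 - (4 - 5))/(24415 + 11584) + 17064*(-1/33663) = (-72 - 1*(-1))/35999 - 5688/11221 = (-72 + 1)*(1/35999) - 5688/11221 = -71*1/35999 - 5688/11221 = -71/35999 - 5688/11221 = -205559003/403944779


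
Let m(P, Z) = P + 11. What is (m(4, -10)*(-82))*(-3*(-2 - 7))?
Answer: -33210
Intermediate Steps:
m(P, Z) = 11 + P
(m(4, -10)*(-82))*(-3*(-2 - 7)) = ((11 + 4)*(-82))*(-3*(-2 - 7)) = (15*(-82))*(-3*(-9)) = -1230*27 = -33210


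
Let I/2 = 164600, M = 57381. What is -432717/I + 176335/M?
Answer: 33219747823/18889825200 ≈ 1.7586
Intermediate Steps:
I = 329200 (I = 2*164600 = 329200)
-432717/I + 176335/M = -432717/329200 + 176335/57381 = 33219747823/18889825200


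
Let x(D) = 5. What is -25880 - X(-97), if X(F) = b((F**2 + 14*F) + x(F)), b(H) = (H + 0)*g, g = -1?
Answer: -17824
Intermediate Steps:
b(H) = -H (b(H) = (H + 0)*(-1) = H*(-1) = -H)
X(F) = -5 - F**2 - 14*F (X(F) = -((F**2 + 14*F) + 5) = -(5 + F**2 + 14*F) = -5 - F**2 - 14*F)
-25880 - X(-97) = -25880 - (-5 - 1*(-97)**2 - 14*(-97)) = -25880 - (-5 - 1*9409 + 1358) = -25880 - (-5 - 9409 + 1358) = -25880 - 1*(-8056) = -25880 + 8056 = -17824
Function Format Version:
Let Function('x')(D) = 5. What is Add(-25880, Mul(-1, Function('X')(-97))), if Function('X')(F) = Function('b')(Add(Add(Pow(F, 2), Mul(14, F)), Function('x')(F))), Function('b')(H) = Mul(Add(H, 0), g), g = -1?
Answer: -17824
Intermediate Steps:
Function('b')(H) = Mul(-1, H) (Function('b')(H) = Mul(Add(H, 0), -1) = Mul(H, -1) = Mul(-1, H))
Function('X')(F) = Add(-5, Mul(-1, Pow(F, 2)), Mul(-14, F)) (Function('X')(F) = Mul(-1, Add(Add(Pow(F, 2), Mul(14, F)), 5)) = Mul(-1, Add(5, Pow(F, 2), Mul(14, F))) = Add(-5, Mul(-1, Pow(F, 2)), Mul(-14, F)))
Add(-25880, Mul(-1, Function('X')(-97))) = Add(-25880, Mul(-1, Add(-5, Mul(-1, Pow(-97, 2)), Mul(-14, -97)))) = Add(-25880, Mul(-1, Add(-5, Mul(-1, 9409), 1358))) = Add(-25880, Mul(-1, Add(-5, -9409, 1358))) = Add(-25880, Mul(-1, -8056)) = Add(-25880, 8056) = -17824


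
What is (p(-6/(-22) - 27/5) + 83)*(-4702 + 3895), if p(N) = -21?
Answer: -50034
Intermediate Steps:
(p(-6/(-22) - 27/5) + 83)*(-4702 + 3895) = (-21 + 83)*(-4702 + 3895) = 62*(-807) = -50034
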